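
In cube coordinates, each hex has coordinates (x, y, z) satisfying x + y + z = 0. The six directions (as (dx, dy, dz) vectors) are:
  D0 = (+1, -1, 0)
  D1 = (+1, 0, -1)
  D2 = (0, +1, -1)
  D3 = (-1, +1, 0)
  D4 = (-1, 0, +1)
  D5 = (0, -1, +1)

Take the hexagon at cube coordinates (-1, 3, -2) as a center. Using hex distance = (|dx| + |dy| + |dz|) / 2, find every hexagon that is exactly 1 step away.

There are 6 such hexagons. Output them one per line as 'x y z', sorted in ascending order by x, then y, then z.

Walk ring at distance 1 from (-1, 3, -2):
Start at center + D4*1 = (-2, 3, -1)
  hex 0: (-2, 3, -1)
  hex 1: (-1, 2, -1)
  hex 2: (0, 2, -2)
  hex 3: (0, 3, -3)
  hex 4: (-1, 4, -3)
  hex 5: (-2, 4, -2)
Sorted: 6 hexes.

Answer: -2 3 -1
-2 4 -2
-1 2 -1
-1 4 -3
0 2 -2
0 3 -3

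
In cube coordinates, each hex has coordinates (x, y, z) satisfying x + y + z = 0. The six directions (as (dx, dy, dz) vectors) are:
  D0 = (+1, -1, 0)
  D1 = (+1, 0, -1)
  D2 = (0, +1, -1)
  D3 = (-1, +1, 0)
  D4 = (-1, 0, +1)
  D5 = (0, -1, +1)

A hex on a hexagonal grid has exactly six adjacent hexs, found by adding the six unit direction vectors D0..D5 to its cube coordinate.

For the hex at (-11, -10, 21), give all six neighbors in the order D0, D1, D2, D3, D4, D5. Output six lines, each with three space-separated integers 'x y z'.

Answer: -10 -11 21
-10 -10 20
-11 -9 20
-12 -9 21
-12 -10 22
-11 -11 22

Derivation:
Center: (-11, -10, 21). Add each direction:
  D0: (-11, -10, 21) + (1, -1, 0) = (-10, -11, 21)
  D1: (-11, -10, 21) + (1, 0, -1) = (-10, -10, 20)
  D2: (-11, -10, 21) + (0, 1, -1) = (-11, -9, 20)
  D3: (-11, -10, 21) + (-1, 1, 0) = (-12, -9, 21)
  D4: (-11, -10, 21) + (-1, 0, 1) = (-12, -10, 22)
  D5: (-11, -10, 21) + (0, -1, 1) = (-11, -11, 22)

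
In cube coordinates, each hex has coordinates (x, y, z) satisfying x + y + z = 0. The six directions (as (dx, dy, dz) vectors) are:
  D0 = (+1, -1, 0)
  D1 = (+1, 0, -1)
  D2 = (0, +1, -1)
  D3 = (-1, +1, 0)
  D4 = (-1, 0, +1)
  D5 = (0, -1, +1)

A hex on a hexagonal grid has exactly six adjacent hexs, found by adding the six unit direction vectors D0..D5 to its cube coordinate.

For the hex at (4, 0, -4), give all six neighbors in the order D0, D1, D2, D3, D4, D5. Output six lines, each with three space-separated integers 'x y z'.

Answer: 5 -1 -4
5 0 -5
4 1 -5
3 1 -4
3 0 -3
4 -1 -3

Derivation:
Center: (4, 0, -4). Add each direction:
  D0: (4, 0, -4) + (1, -1, 0) = (5, -1, -4)
  D1: (4, 0, -4) + (1, 0, -1) = (5, 0, -5)
  D2: (4, 0, -4) + (0, 1, -1) = (4, 1, -5)
  D3: (4, 0, -4) + (-1, 1, 0) = (3, 1, -4)
  D4: (4, 0, -4) + (-1, 0, 1) = (3, 0, -3)
  D5: (4, 0, -4) + (0, -1, 1) = (4, -1, -3)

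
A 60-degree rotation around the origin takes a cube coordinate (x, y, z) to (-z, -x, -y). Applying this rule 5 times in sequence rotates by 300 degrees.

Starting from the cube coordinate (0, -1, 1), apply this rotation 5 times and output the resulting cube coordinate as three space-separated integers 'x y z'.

Answer: 1 -1 0

Derivation:
Start: (0, -1, 1)
Step 1: (0, -1, 1) -> (-(1), -(0), -(-1)) = (-1, 0, 1)
Step 2: (-1, 0, 1) -> (-(1), -(-1), -(0)) = (-1, 1, 0)
Step 3: (-1, 1, 0) -> (-(0), -(-1), -(1)) = (0, 1, -1)
Step 4: (0, 1, -1) -> (-(-1), -(0), -(1)) = (1, 0, -1)
Step 5: (1, 0, -1) -> (-(-1), -(1), -(0)) = (1, -1, 0)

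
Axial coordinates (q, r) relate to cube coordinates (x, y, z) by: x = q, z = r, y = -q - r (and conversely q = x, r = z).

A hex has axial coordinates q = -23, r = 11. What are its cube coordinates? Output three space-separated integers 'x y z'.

Answer: -23 12 11

Derivation:
x = q = -23
z = r = 11
y = -x - z = -(-23) - (11) = 12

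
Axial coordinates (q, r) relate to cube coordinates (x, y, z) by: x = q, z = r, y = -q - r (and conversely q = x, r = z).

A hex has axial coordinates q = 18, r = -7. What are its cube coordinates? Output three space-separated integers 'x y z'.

x = q = 18
z = r = -7
y = -x - z = -(18) - (-7) = -11

Answer: 18 -11 -7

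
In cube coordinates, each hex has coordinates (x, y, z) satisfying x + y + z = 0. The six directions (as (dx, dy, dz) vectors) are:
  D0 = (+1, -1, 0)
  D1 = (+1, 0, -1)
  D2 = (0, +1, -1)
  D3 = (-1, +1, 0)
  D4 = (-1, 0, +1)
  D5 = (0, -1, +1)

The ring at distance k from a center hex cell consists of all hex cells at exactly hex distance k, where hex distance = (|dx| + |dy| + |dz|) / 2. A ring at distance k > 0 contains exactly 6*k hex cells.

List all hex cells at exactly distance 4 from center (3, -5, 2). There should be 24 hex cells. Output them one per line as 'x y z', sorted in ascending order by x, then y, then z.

Answer: -1 -5 6
-1 -4 5
-1 -3 4
-1 -2 3
-1 -1 2
0 -6 6
0 -1 1
1 -7 6
1 -1 0
2 -8 6
2 -1 -1
3 -9 6
3 -1 -2
4 -9 5
4 -2 -2
5 -9 4
5 -3 -2
6 -9 3
6 -4 -2
7 -9 2
7 -8 1
7 -7 0
7 -6 -1
7 -5 -2

Derivation:
Walk ring at distance 4 from (3, -5, 2):
Start at center + D4*4 = (-1, -5, 6)
  hex 0: (-1, -5, 6)
  hex 1: (0, -6, 6)
  hex 2: (1, -7, 6)
  hex 3: (2, -8, 6)
  hex 4: (3, -9, 6)
  hex 5: (4, -9, 5)
  hex 6: (5, -9, 4)
  hex 7: (6, -9, 3)
  hex 8: (7, -9, 2)
  hex 9: (7, -8, 1)
  hex 10: (7, -7, 0)
  hex 11: (7, -6, -1)
  hex 12: (7, -5, -2)
  hex 13: (6, -4, -2)
  hex 14: (5, -3, -2)
  hex 15: (4, -2, -2)
  hex 16: (3, -1, -2)
  hex 17: (2, -1, -1)
  hex 18: (1, -1, 0)
  hex 19: (0, -1, 1)
  hex 20: (-1, -1, 2)
  hex 21: (-1, -2, 3)
  hex 22: (-1, -3, 4)
  hex 23: (-1, -4, 5)
Sorted: 24 hexes.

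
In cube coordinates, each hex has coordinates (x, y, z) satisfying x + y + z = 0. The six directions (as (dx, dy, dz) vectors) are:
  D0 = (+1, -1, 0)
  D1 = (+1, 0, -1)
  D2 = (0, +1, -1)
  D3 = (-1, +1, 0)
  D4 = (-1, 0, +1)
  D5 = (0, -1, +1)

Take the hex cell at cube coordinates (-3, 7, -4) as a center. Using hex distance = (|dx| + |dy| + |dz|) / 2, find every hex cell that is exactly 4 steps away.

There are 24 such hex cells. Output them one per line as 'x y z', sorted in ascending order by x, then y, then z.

Walk ring at distance 4 from (-3, 7, -4):
Start at center + D4*4 = (-7, 7, 0)
  hex 0: (-7, 7, 0)
  hex 1: (-6, 6, 0)
  hex 2: (-5, 5, 0)
  hex 3: (-4, 4, 0)
  hex 4: (-3, 3, 0)
  hex 5: (-2, 3, -1)
  hex 6: (-1, 3, -2)
  hex 7: (0, 3, -3)
  hex 8: (1, 3, -4)
  hex 9: (1, 4, -5)
  hex 10: (1, 5, -6)
  hex 11: (1, 6, -7)
  hex 12: (1, 7, -8)
  hex 13: (0, 8, -8)
  hex 14: (-1, 9, -8)
  hex 15: (-2, 10, -8)
  hex 16: (-3, 11, -8)
  hex 17: (-4, 11, -7)
  hex 18: (-5, 11, -6)
  hex 19: (-6, 11, -5)
  hex 20: (-7, 11, -4)
  hex 21: (-7, 10, -3)
  hex 22: (-7, 9, -2)
  hex 23: (-7, 8, -1)
Sorted: 24 hexes.

Answer: -7 7 0
-7 8 -1
-7 9 -2
-7 10 -3
-7 11 -4
-6 6 0
-6 11 -5
-5 5 0
-5 11 -6
-4 4 0
-4 11 -7
-3 3 0
-3 11 -8
-2 3 -1
-2 10 -8
-1 3 -2
-1 9 -8
0 3 -3
0 8 -8
1 3 -4
1 4 -5
1 5 -6
1 6 -7
1 7 -8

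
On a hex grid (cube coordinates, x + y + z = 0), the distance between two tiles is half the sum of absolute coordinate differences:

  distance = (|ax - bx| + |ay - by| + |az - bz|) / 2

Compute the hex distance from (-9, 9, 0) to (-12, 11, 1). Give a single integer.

Answer: 3

Derivation:
|ax - bx| = |-9 - (-12)| = 3
|ay - by| = |9 - 11| = 2
|az - bz| = |0 - 1| = 1
distance = (3 + 2 + 1) / 2 = 6 / 2 = 3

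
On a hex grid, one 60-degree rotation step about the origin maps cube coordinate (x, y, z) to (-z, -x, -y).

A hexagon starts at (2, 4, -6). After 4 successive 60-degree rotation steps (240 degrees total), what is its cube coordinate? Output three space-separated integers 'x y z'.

Answer: -6 2 4

Derivation:
Start: (2, 4, -6)
Step 1: (2, 4, -6) -> (-(-6), -(2), -(4)) = (6, -2, -4)
Step 2: (6, -2, -4) -> (-(-4), -(6), -(-2)) = (4, -6, 2)
Step 3: (4, -6, 2) -> (-(2), -(4), -(-6)) = (-2, -4, 6)
Step 4: (-2, -4, 6) -> (-(6), -(-2), -(-4)) = (-6, 2, 4)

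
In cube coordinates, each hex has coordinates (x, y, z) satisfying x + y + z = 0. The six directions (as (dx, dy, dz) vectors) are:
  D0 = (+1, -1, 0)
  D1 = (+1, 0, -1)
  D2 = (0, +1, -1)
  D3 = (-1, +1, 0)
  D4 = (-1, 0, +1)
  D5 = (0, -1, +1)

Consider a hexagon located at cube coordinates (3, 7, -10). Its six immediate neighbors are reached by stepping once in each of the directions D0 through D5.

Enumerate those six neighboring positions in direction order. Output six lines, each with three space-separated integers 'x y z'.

Center: (3, 7, -10). Add each direction:
  D0: (3, 7, -10) + (1, -1, 0) = (4, 6, -10)
  D1: (3, 7, -10) + (1, 0, -1) = (4, 7, -11)
  D2: (3, 7, -10) + (0, 1, -1) = (3, 8, -11)
  D3: (3, 7, -10) + (-1, 1, 0) = (2, 8, -10)
  D4: (3, 7, -10) + (-1, 0, 1) = (2, 7, -9)
  D5: (3, 7, -10) + (0, -1, 1) = (3, 6, -9)

Answer: 4 6 -10
4 7 -11
3 8 -11
2 8 -10
2 7 -9
3 6 -9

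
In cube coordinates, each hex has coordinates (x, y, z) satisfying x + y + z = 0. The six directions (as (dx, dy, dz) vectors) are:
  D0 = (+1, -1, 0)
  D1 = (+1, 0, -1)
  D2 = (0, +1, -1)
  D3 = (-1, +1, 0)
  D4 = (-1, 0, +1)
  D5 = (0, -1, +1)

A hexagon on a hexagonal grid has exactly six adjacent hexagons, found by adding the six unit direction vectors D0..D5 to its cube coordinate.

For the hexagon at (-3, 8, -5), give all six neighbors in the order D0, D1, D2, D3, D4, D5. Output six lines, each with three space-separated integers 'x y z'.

Center: (-3, 8, -5). Add each direction:
  D0: (-3, 8, -5) + (1, -1, 0) = (-2, 7, -5)
  D1: (-3, 8, -5) + (1, 0, -1) = (-2, 8, -6)
  D2: (-3, 8, -5) + (0, 1, -1) = (-3, 9, -6)
  D3: (-3, 8, -5) + (-1, 1, 0) = (-4, 9, -5)
  D4: (-3, 8, -5) + (-1, 0, 1) = (-4, 8, -4)
  D5: (-3, 8, -5) + (0, -1, 1) = (-3, 7, -4)

Answer: -2 7 -5
-2 8 -6
-3 9 -6
-4 9 -5
-4 8 -4
-3 7 -4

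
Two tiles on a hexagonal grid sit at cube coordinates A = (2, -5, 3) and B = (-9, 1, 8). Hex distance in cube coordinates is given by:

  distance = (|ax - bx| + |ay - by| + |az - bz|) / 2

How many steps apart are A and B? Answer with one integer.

Answer: 11

Derivation:
|ax - bx| = |2 - (-9)| = 11
|ay - by| = |-5 - 1| = 6
|az - bz| = |3 - 8| = 5
distance = (11 + 6 + 5) / 2 = 22 / 2 = 11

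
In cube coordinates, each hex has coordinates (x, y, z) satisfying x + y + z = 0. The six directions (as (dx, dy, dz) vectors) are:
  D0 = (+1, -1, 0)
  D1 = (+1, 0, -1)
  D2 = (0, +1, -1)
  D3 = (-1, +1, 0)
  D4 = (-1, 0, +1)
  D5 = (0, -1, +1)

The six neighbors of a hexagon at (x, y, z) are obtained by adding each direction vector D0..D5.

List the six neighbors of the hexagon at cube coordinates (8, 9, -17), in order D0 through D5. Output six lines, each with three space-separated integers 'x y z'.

Center: (8, 9, -17). Add each direction:
  D0: (8, 9, -17) + (1, -1, 0) = (9, 8, -17)
  D1: (8, 9, -17) + (1, 0, -1) = (9, 9, -18)
  D2: (8, 9, -17) + (0, 1, -1) = (8, 10, -18)
  D3: (8, 9, -17) + (-1, 1, 0) = (7, 10, -17)
  D4: (8, 9, -17) + (-1, 0, 1) = (7, 9, -16)
  D5: (8, 9, -17) + (0, -1, 1) = (8, 8, -16)

Answer: 9 8 -17
9 9 -18
8 10 -18
7 10 -17
7 9 -16
8 8 -16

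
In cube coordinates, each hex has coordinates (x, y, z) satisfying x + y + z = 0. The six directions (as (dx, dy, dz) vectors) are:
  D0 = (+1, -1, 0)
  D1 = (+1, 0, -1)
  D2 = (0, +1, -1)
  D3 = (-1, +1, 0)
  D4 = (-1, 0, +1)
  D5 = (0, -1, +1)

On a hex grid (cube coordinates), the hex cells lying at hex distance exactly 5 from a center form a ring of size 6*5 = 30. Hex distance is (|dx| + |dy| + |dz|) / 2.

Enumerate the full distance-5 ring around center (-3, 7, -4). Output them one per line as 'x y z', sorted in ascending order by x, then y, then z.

Answer: -8 7 1
-8 8 0
-8 9 -1
-8 10 -2
-8 11 -3
-8 12 -4
-7 6 1
-7 12 -5
-6 5 1
-6 12 -6
-5 4 1
-5 12 -7
-4 3 1
-4 12 -8
-3 2 1
-3 12 -9
-2 2 0
-2 11 -9
-1 2 -1
-1 10 -9
0 2 -2
0 9 -9
1 2 -3
1 8 -9
2 2 -4
2 3 -5
2 4 -6
2 5 -7
2 6 -8
2 7 -9

Derivation:
Walk ring at distance 5 from (-3, 7, -4):
Start at center + D4*5 = (-8, 7, 1)
  hex 0: (-8, 7, 1)
  hex 1: (-7, 6, 1)
  hex 2: (-6, 5, 1)
  hex 3: (-5, 4, 1)
  hex 4: (-4, 3, 1)
  hex 5: (-3, 2, 1)
  hex 6: (-2, 2, 0)
  hex 7: (-1, 2, -1)
  hex 8: (0, 2, -2)
  hex 9: (1, 2, -3)
  hex 10: (2, 2, -4)
  hex 11: (2, 3, -5)
  hex 12: (2, 4, -6)
  hex 13: (2, 5, -7)
  hex 14: (2, 6, -8)
  hex 15: (2, 7, -9)
  hex 16: (1, 8, -9)
  hex 17: (0, 9, -9)
  hex 18: (-1, 10, -9)
  hex 19: (-2, 11, -9)
  hex 20: (-3, 12, -9)
  hex 21: (-4, 12, -8)
  hex 22: (-5, 12, -7)
  hex 23: (-6, 12, -6)
  hex 24: (-7, 12, -5)
  hex 25: (-8, 12, -4)
  hex 26: (-8, 11, -3)
  hex 27: (-8, 10, -2)
  hex 28: (-8, 9, -1)
  hex 29: (-8, 8, 0)
Sorted: 30 hexes.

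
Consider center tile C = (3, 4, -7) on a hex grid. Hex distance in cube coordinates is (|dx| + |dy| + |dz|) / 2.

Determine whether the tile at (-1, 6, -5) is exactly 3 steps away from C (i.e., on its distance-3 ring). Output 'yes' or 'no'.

|px - cx| = |-1 - 3| = 4
|py - cy| = |6 - 4| = 2
|pz - cz| = |-5 - (-7)| = 2
distance = (4+2+2)/2 = 8/2 = 4
radius = 3; distance != radius -> no

Answer: no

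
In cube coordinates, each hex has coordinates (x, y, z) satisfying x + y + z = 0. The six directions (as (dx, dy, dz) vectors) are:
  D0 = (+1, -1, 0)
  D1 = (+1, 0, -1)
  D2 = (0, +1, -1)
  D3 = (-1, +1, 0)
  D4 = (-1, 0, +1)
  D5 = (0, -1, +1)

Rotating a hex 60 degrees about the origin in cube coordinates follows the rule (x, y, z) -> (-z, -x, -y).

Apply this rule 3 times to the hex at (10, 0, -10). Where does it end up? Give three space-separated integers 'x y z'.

Answer: -10 0 10

Derivation:
Start: (10, 0, -10)
Step 1: (10, 0, -10) -> (-(-10), -(10), -(0)) = (10, -10, 0)
Step 2: (10, -10, 0) -> (-(0), -(10), -(-10)) = (0, -10, 10)
Step 3: (0, -10, 10) -> (-(10), -(0), -(-10)) = (-10, 0, 10)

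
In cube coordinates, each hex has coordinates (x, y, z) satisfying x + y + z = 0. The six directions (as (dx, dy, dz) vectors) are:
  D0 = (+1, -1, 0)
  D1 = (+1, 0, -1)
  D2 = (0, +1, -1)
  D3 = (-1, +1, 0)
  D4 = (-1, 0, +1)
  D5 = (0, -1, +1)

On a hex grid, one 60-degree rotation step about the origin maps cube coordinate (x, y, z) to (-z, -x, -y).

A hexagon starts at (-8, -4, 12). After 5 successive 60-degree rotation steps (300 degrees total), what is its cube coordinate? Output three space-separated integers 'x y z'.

Answer: 4 -12 8

Derivation:
Start: (-8, -4, 12)
Step 1: (-8, -4, 12) -> (-(12), -(-8), -(-4)) = (-12, 8, 4)
Step 2: (-12, 8, 4) -> (-(4), -(-12), -(8)) = (-4, 12, -8)
Step 3: (-4, 12, -8) -> (-(-8), -(-4), -(12)) = (8, 4, -12)
Step 4: (8, 4, -12) -> (-(-12), -(8), -(4)) = (12, -8, -4)
Step 5: (12, -8, -4) -> (-(-4), -(12), -(-8)) = (4, -12, 8)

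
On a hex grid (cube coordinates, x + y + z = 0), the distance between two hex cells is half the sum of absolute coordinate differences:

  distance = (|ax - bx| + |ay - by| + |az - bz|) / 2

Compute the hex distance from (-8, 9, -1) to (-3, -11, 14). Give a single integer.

|ax - bx| = |-8 - (-3)| = 5
|ay - by| = |9 - (-11)| = 20
|az - bz| = |-1 - 14| = 15
distance = (5 + 20 + 15) / 2 = 40 / 2 = 20

Answer: 20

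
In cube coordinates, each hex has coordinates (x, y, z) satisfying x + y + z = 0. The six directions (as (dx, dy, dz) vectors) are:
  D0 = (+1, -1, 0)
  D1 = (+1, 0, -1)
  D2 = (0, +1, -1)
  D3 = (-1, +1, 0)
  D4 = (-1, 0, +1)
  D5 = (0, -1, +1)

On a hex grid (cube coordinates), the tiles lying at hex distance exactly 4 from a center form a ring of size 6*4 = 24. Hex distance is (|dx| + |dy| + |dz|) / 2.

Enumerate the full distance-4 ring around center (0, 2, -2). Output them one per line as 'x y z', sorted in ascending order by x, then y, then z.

Walk ring at distance 4 from (0, 2, -2):
Start at center + D4*4 = (-4, 2, 2)
  hex 0: (-4, 2, 2)
  hex 1: (-3, 1, 2)
  hex 2: (-2, 0, 2)
  hex 3: (-1, -1, 2)
  hex 4: (0, -2, 2)
  hex 5: (1, -2, 1)
  hex 6: (2, -2, 0)
  hex 7: (3, -2, -1)
  hex 8: (4, -2, -2)
  hex 9: (4, -1, -3)
  hex 10: (4, 0, -4)
  hex 11: (4, 1, -5)
  hex 12: (4, 2, -6)
  hex 13: (3, 3, -6)
  hex 14: (2, 4, -6)
  hex 15: (1, 5, -6)
  hex 16: (0, 6, -6)
  hex 17: (-1, 6, -5)
  hex 18: (-2, 6, -4)
  hex 19: (-3, 6, -3)
  hex 20: (-4, 6, -2)
  hex 21: (-4, 5, -1)
  hex 22: (-4, 4, 0)
  hex 23: (-4, 3, 1)
Sorted: 24 hexes.

Answer: -4 2 2
-4 3 1
-4 4 0
-4 5 -1
-4 6 -2
-3 1 2
-3 6 -3
-2 0 2
-2 6 -4
-1 -1 2
-1 6 -5
0 -2 2
0 6 -6
1 -2 1
1 5 -6
2 -2 0
2 4 -6
3 -2 -1
3 3 -6
4 -2 -2
4 -1 -3
4 0 -4
4 1 -5
4 2 -6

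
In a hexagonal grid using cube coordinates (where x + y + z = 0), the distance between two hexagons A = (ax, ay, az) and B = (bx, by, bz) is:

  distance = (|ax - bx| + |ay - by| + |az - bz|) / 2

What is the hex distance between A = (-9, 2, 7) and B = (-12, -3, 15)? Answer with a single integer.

|ax - bx| = |-9 - (-12)| = 3
|ay - by| = |2 - (-3)| = 5
|az - bz| = |7 - 15| = 8
distance = (3 + 5 + 8) / 2 = 16 / 2 = 8

Answer: 8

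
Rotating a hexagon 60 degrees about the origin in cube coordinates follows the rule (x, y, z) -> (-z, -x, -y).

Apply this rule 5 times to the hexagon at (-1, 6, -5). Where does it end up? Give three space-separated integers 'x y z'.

Answer: -6 5 1

Derivation:
Start: (-1, 6, -5)
Step 1: (-1, 6, -5) -> (-(-5), -(-1), -(6)) = (5, 1, -6)
Step 2: (5, 1, -6) -> (-(-6), -(5), -(1)) = (6, -5, -1)
Step 3: (6, -5, -1) -> (-(-1), -(6), -(-5)) = (1, -6, 5)
Step 4: (1, -6, 5) -> (-(5), -(1), -(-6)) = (-5, -1, 6)
Step 5: (-5, -1, 6) -> (-(6), -(-5), -(-1)) = (-6, 5, 1)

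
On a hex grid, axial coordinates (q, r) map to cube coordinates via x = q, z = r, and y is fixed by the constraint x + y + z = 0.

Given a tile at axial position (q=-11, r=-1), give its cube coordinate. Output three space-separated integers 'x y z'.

Answer: -11 12 -1

Derivation:
x = q = -11
z = r = -1
y = -x - z = -(-11) - (-1) = 12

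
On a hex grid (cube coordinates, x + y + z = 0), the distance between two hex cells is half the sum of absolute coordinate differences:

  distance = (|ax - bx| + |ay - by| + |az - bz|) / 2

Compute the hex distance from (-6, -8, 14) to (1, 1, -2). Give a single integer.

Answer: 16

Derivation:
|ax - bx| = |-6 - 1| = 7
|ay - by| = |-8 - 1| = 9
|az - bz| = |14 - (-2)| = 16
distance = (7 + 9 + 16) / 2 = 32 / 2 = 16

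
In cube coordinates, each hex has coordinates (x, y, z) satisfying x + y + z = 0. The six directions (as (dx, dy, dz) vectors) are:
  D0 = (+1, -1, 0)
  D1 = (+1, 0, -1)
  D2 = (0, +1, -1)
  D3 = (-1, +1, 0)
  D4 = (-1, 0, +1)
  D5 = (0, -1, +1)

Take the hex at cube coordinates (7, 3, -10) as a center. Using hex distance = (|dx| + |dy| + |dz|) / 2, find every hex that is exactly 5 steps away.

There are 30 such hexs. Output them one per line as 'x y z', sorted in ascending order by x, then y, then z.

Answer: 2 3 -5
2 4 -6
2 5 -7
2 6 -8
2 7 -9
2 8 -10
3 2 -5
3 8 -11
4 1 -5
4 8 -12
5 0 -5
5 8 -13
6 -1 -5
6 8 -14
7 -2 -5
7 8 -15
8 -2 -6
8 7 -15
9 -2 -7
9 6 -15
10 -2 -8
10 5 -15
11 -2 -9
11 4 -15
12 -2 -10
12 -1 -11
12 0 -12
12 1 -13
12 2 -14
12 3 -15

Derivation:
Walk ring at distance 5 from (7, 3, -10):
Start at center + D4*5 = (2, 3, -5)
  hex 0: (2, 3, -5)
  hex 1: (3, 2, -5)
  hex 2: (4, 1, -5)
  hex 3: (5, 0, -5)
  hex 4: (6, -1, -5)
  hex 5: (7, -2, -5)
  hex 6: (8, -2, -6)
  hex 7: (9, -2, -7)
  hex 8: (10, -2, -8)
  hex 9: (11, -2, -9)
  hex 10: (12, -2, -10)
  hex 11: (12, -1, -11)
  hex 12: (12, 0, -12)
  hex 13: (12, 1, -13)
  hex 14: (12, 2, -14)
  hex 15: (12, 3, -15)
  hex 16: (11, 4, -15)
  hex 17: (10, 5, -15)
  hex 18: (9, 6, -15)
  hex 19: (8, 7, -15)
  hex 20: (7, 8, -15)
  hex 21: (6, 8, -14)
  hex 22: (5, 8, -13)
  hex 23: (4, 8, -12)
  hex 24: (3, 8, -11)
  hex 25: (2, 8, -10)
  hex 26: (2, 7, -9)
  hex 27: (2, 6, -8)
  hex 28: (2, 5, -7)
  hex 29: (2, 4, -6)
Sorted: 30 hexes.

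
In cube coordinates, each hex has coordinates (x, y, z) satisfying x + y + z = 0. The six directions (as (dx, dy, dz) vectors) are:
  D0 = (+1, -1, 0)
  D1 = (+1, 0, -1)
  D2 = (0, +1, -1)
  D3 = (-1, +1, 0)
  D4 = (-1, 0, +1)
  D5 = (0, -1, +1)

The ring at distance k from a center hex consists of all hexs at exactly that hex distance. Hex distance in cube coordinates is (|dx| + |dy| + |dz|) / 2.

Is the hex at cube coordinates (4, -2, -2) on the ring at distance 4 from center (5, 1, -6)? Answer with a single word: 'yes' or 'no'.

Answer: yes

Derivation:
|px - cx| = |4 - 5| = 1
|py - cy| = |-2 - 1| = 3
|pz - cz| = |-2 - (-6)| = 4
distance = (1+3+4)/2 = 8/2 = 4
radius = 4; distance == radius -> yes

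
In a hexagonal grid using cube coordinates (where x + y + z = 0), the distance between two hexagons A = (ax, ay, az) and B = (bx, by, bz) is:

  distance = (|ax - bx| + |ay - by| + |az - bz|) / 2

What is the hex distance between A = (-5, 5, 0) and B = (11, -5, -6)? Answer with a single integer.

|ax - bx| = |-5 - 11| = 16
|ay - by| = |5 - (-5)| = 10
|az - bz| = |0 - (-6)| = 6
distance = (16 + 10 + 6) / 2 = 32 / 2 = 16

Answer: 16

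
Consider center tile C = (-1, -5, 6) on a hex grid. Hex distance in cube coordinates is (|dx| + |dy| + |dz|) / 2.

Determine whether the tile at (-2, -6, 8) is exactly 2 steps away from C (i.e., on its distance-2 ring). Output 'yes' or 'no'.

|px - cx| = |-2 - (-1)| = 1
|py - cy| = |-6 - (-5)| = 1
|pz - cz| = |8 - 6| = 2
distance = (1+1+2)/2 = 4/2 = 2
radius = 2; distance == radius -> yes

Answer: yes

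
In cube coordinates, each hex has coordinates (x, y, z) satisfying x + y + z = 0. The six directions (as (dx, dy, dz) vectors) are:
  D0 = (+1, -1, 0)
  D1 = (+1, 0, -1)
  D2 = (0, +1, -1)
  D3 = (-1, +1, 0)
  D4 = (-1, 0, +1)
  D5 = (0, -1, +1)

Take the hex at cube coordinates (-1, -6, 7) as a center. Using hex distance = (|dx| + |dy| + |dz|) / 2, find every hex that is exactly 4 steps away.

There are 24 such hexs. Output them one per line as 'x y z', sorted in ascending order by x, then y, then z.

Answer: -5 -6 11
-5 -5 10
-5 -4 9
-5 -3 8
-5 -2 7
-4 -7 11
-4 -2 6
-3 -8 11
-3 -2 5
-2 -9 11
-2 -2 4
-1 -10 11
-1 -2 3
0 -10 10
0 -3 3
1 -10 9
1 -4 3
2 -10 8
2 -5 3
3 -10 7
3 -9 6
3 -8 5
3 -7 4
3 -6 3

Derivation:
Walk ring at distance 4 from (-1, -6, 7):
Start at center + D4*4 = (-5, -6, 11)
  hex 0: (-5, -6, 11)
  hex 1: (-4, -7, 11)
  hex 2: (-3, -8, 11)
  hex 3: (-2, -9, 11)
  hex 4: (-1, -10, 11)
  hex 5: (0, -10, 10)
  hex 6: (1, -10, 9)
  hex 7: (2, -10, 8)
  hex 8: (3, -10, 7)
  hex 9: (3, -9, 6)
  hex 10: (3, -8, 5)
  hex 11: (3, -7, 4)
  hex 12: (3, -6, 3)
  hex 13: (2, -5, 3)
  hex 14: (1, -4, 3)
  hex 15: (0, -3, 3)
  hex 16: (-1, -2, 3)
  hex 17: (-2, -2, 4)
  hex 18: (-3, -2, 5)
  hex 19: (-4, -2, 6)
  hex 20: (-5, -2, 7)
  hex 21: (-5, -3, 8)
  hex 22: (-5, -4, 9)
  hex 23: (-5, -5, 10)
Sorted: 24 hexes.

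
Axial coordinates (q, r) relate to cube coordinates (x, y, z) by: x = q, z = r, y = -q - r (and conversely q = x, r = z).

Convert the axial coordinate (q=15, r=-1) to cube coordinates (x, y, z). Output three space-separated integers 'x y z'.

Answer: 15 -14 -1

Derivation:
x = q = 15
z = r = -1
y = -x - z = -(15) - (-1) = -14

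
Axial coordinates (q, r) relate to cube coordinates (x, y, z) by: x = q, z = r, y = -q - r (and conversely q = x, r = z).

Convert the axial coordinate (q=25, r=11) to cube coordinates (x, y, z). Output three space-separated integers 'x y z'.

x = q = 25
z = r = 11
y = -x - z = -(25) - (11) = -36

Answer: 25 -36 11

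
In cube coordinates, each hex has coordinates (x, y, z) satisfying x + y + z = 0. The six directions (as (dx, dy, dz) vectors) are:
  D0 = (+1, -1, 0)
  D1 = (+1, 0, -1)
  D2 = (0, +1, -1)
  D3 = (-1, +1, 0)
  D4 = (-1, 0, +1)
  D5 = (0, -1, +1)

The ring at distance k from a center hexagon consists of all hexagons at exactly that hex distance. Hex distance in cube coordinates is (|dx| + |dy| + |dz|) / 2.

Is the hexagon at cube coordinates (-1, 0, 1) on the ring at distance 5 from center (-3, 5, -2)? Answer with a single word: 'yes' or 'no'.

Answer: yes

Derivation:
|px - cx| = |-1 - (-3)| = 2
|py - cy| = |0 - 5| = 5
|pz - cz| = |1 - (-2)| = 3
distance = (2+5+3)/2 = 10/2 = 5
radius = 5; distance == radius -> yes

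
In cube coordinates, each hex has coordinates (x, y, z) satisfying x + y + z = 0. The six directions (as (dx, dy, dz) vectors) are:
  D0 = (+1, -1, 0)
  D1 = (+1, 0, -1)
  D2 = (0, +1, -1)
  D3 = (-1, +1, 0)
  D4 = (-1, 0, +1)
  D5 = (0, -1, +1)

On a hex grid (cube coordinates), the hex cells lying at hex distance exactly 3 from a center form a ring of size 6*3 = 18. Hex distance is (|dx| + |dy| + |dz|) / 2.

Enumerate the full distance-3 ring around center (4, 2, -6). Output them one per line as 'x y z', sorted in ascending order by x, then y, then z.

Walk ring at distance 3 from (4, 2, -6):
Start at center + D4*3 = (1, 2, -3)
  hex 0: (1, 2, -3)
  hex 1: (2, 1, -3)
  hex 2: (3, 0, -3)
  hex 3: (4, -1, -3)
  hex 4: (5, -1, -4)
  hex 5: (6, -1, -5)
  hex 6: (7, -1, -6)
  hex 7: (7, 0, -7)
  hex 8: (7, 1, -8)
  hex 9: (7, 2, -9)
  hex 10: (6, 3, -9)
  hex 11: (5, 4, -9)
  hex 12: (4, 5, -9)
  hex 13: (3, 5, -8)
  hex 14: (2, 5, -7)
  hex 15: (1, 5, -6)
  hex 16: (1, 4, -5)
  hex 17: (1, 3, -4)
Sorted: 18 hexes.

Answer: 1 2 -3
1 3 -4
1 4 -5
1 5 -6
2 1 -3
2 5 -7
3 0 -3
3 5 -8
4 -1 -3
4 5 -9
5 -1 -4
5 4 -9
6 -1 -5
6 3 -9
7 -1 -6
7 0 -7
7 1 -8
7 2 -9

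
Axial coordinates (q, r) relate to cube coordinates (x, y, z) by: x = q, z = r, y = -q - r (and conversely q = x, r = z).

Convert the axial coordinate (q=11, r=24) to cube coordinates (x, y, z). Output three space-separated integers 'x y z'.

Answer: 11 -35 24

Derivation:
x = q = 11
z = r = 24
y = -x - z = -(11) - (24) = -35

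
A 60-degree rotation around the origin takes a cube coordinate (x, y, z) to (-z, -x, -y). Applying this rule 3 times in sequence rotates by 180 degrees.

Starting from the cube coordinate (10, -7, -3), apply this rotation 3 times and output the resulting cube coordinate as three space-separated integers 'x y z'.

Answer: -10 7 3

Derivation:
Start: (10, -7, -3)
Step 1: (10, -7, -3) -> (-(-3), -(10), -(-7)) = (3, -10, 7)
Step 2: (3, -10, 7) -> (-(7), -(3), -(-10)) = (-7, -3, 10)
Step 3: (-7, -3, 10) -> (-(10), -(-7), -(-3)) = (-10, 7, 3)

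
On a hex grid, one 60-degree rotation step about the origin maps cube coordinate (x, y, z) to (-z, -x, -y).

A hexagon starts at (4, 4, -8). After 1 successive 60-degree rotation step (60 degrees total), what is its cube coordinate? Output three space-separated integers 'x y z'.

Answer: 8 -4 -4

Derivation:
Start: (4, 4, -8)
Step 1: (4, 4, -8) -> (-(-8), -(4), -(4)) = (8, -4, -4)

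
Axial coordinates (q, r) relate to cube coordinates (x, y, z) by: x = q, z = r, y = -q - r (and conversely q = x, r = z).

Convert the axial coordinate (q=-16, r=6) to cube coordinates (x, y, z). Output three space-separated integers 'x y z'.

x = q = -16
z = r = 6
y = -x - z = -(-16) - (6) = 10

Answer: -16 10 6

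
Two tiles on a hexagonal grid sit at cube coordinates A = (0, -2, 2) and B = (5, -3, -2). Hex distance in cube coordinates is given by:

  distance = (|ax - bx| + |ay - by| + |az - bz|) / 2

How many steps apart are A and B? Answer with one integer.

Answer: 5

Derivation:
|ax - bx| = |0 - 5| = 5
|ay - by| = |-2 - (-3)| = 1
|az - bz| = |2 - (-2)| = 4
distance = (5 + 1 + 4) / 2 = 10 / 2 = 5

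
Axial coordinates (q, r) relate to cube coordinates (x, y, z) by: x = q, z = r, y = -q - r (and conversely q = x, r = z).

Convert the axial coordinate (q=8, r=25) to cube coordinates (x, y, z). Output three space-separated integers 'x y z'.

Answer: 8 -33 25

Derivation:
x = q = 8
z = r = 25
y = -x - z = -(8) - (25) = -33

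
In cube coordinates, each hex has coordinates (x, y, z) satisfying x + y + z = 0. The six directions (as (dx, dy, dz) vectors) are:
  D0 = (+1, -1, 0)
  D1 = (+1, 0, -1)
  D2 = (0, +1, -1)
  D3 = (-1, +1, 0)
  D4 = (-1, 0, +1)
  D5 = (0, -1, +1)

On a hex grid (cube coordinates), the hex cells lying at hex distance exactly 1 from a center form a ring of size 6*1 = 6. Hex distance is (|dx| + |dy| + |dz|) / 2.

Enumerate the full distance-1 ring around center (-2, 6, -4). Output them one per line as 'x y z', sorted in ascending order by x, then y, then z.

Walk ring at distance 1 from (-2, 6, -4):
Start at center + D4*1 = (-3, 6, -3)
  hex 0: (-3, 6, -3)
  hex 1: (-2, 5, -3)
  hex 2: (-1, 5, -4)
  hex 3: (-1, 6, -5)
  hex 4: (-2, 7, -5)
  hex 5: (-3, 7, -4)
Sorted: 6 hexes.

Answer: -3 6 -3
-3 7 -4
-2 5 -3
-2 7 -5
-1 5 -4
-1 6 -5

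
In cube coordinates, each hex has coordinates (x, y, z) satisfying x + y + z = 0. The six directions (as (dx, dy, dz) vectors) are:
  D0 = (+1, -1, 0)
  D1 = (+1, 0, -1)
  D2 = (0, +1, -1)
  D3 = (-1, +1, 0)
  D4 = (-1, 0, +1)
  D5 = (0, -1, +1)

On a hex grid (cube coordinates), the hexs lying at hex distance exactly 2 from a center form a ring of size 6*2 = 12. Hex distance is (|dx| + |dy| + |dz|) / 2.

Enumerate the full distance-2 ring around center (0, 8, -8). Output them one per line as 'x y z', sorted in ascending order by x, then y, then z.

Answer: -2 8 -6
-2 9 -7
-2 10 -8
-1 7 -6
-1 10 -9
0 6 -6
0 10 -10
1 6 -7
1 9 -10
2 6 -8
2 7 -9
2 8 -10

Derivation:
Walk ring at distance 2 from (0, 8, -8):
Start at center + D4*2 = (-2, 8, -6)
  hex 0: (-2, 8, -6)
  hex 1: (-1, 7, -6)
  hex 2: (0, 6, -6)
  hex 3: (1, 6, -7)
  hex 4: (2, 6, -8)
  hex 5: (2, 7, -9)
  hex 6: (2, 8, -10)
  hex 7: (1, 9, -10)
  hex 8: (0, 10, -10)
  hex 9: (-1, 10, -9)
  hex 10: (-2, 10, -8)
  hex 11: (-2, 9, -7)
Sorted: 12 hexes.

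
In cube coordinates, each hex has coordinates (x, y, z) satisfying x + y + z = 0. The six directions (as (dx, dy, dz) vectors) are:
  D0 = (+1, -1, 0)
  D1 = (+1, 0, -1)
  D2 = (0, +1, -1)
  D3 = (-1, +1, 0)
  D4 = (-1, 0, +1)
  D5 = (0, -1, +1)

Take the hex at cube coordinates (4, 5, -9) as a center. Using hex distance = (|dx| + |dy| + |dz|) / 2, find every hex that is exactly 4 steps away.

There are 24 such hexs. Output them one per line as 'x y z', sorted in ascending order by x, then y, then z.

Answer: 0 5 -5
0 6 -6
0 7 -7
0 8 -8
0 9 -9
1 4 -5
1 9 -10
2 3 -5
2 9 -11
3 2 -5
3 9 -12
4 1 -5
4 9 -13
5 1 -6
5 8 -13
6 1 -7
6 7 -13
7 1 -8
7 6 -13
8 1 -9
8 2 -10
8 3 -11
8 4 -12
8 5 -13

Derivation:
Walk ring at distance 4 from (4, 5, -9):
Start at center + D4*4 = (0, 5, -5)
  hex 0: (0, 5, -5)
  hex 1: (1, 4, -5)
  hex 2: (2, 3, -5)
  hex 3: (3, 2, -5)
  hex 4: (4, 1, -5)
  hex 5: (5, 1, -6)
  hex 6: (6, 1, -7)
  hex 7: (7, 1, -8)
  hex 8: (8, 1, -9)
  hex 9: (8, 2, -10)
  hex 10: (8, 3, -11)
  hex 11: (8, 4, -12)
  hex 12: (8, 5, -13)
  hex 13: (7, 6, -13)
  hex 14: (6, 7, -13)
  hex 15: (5, 8, -13)
  hex 16: (4, 9, -13)
  hex 17: (3, 9, -12)
  hex 18: (2, 9, -11)
  hex 19: (1, 9, -10)
  hex 20: (0, 9, -9)
  hex 21: (0, 8, -8)
  hex 22: (0, 7, -7)
  hex 23: (0, 6, -6)
Sorted: 24 hexes.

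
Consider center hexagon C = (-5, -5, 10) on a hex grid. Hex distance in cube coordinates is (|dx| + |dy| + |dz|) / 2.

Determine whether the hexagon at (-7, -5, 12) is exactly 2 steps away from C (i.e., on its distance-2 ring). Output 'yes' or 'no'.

|px - cx| = |-7 - (-5)| = 2
|py - cy| = |-5 - (-5)| = 0
|pz - cz| = |12 - 10| = 2
distance = (2+0+2)/2 = 4/2 = 2
radius = 2; distance == radius -> yes

Answer: yes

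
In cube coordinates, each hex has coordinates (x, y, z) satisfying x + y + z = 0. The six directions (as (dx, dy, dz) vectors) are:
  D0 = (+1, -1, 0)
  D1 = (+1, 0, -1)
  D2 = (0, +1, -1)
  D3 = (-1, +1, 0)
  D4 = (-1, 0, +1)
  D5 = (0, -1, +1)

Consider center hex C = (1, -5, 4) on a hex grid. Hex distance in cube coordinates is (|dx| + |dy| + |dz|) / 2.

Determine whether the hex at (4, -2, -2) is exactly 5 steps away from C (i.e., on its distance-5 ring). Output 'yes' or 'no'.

|px - cx| = |4 - 1| = 3
|py - cy| = |-2 - (-5)| = 3
|pz - cz| = |-2 - 4| = 6
distance = (3+3+6)/2 = 12/2 = 6
radius = 5; distance != radius -> no

Answer: no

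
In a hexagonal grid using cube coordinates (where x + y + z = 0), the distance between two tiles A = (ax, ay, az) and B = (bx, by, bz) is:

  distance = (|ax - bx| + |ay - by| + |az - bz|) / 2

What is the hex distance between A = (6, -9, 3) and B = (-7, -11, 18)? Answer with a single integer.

|ax - bx| = |6 - (-7)| = 13
|ay - by| = |-9 - (-11)| = 2
|az - bz| = |3 - 18| = 15
distance = (13 + 2 + 15) / 2 = 30 / 2 = 15

Answer: 15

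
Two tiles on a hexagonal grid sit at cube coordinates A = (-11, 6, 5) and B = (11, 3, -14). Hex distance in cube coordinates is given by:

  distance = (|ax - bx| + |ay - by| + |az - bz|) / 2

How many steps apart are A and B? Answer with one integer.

Answer: 22

Derivation:
|ax - bx| = |-11 - 11| = 22
|ay - by| = |6 - 3| = 3
|az - bz| = |5 - (-14)| = 19
distance = (22 + 3 + 19) / 2 = 44 / 2 = 22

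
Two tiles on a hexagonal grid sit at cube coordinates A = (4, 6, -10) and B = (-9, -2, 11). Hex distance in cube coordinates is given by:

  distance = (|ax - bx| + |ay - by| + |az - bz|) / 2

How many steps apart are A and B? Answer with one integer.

|ax - bx| = |4 - (-9)| = 13
|ay - by| = |6 - (-2)| = 8
|az - bz| = |-10 - 11| = 21
distance = (13 + 8 + 21) / 2 = 42 / 2 = 21

Answer: 21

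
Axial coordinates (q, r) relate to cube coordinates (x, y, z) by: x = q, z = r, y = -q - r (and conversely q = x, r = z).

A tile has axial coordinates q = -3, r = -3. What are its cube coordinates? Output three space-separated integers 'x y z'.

Answer: -3 6 -3

Derivation:
x = q = -3
z = r = -3
y = -x - z = -(-3) - (-3) = 6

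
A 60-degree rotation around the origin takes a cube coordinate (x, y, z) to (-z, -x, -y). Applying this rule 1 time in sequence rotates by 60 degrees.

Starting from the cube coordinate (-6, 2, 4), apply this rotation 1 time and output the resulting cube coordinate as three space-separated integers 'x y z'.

Answer: -4 6 -2

Derivation:
Start: (-6, 2, 4)
Step 1: (-6, 2, 4) -> (-(4), -(-6), -(2)) = (-4, 6, -2)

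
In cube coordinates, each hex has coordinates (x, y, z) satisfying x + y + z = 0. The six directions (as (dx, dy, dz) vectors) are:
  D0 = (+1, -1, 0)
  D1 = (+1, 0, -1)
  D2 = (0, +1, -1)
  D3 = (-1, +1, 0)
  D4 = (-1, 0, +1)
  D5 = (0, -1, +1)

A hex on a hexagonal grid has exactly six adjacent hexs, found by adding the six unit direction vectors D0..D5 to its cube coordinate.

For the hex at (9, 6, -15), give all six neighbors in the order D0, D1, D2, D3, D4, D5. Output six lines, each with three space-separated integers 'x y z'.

Answer: 10 5 -15
10 6 -16
9 7 -16
8 7 -15
8 6 -14
9 5 -14

Derivation:
Center: (9, 6, -15). Add each direction:
  D0: (9, 6, -15) + (1, -1, 0) = (10, 5, -15)
  D1: (9, 6, -15) + (1, 0, -1) = (10, 6, -16)
  D2: (9, 6, -15) + (0, 1, -1) = (9, 7, -16)
  D3: (9, 6, -15) + (-1, 1, 0) = (8, 7, -15)
  D4: (9, 6, -15) + (-1, 0, 1) = (8, 6, -14)
  D5: (9, 6, -15) + (0, -1, 1) = (9, 5, -14)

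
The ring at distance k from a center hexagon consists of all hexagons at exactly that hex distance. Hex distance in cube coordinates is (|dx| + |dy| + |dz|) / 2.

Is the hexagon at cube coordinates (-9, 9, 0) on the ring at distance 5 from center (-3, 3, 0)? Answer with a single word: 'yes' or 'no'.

Answer: no

Derivation:
|px - cx| = |-9 - (-3)| = 6
|py - cy| = |9 - 3| = 6
|pz - cz| = |0 - 0| = 0
distance = (6+6+0)/2 = 12/2 = 6
radius = 5; distance != radius -> no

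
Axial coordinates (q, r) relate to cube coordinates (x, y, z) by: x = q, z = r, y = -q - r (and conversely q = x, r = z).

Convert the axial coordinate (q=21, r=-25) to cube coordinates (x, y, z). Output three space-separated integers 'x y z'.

x = q = 21
z = r = -25
y = -x - z = -(21) - (-25) = 4

Answer: 21 4 -25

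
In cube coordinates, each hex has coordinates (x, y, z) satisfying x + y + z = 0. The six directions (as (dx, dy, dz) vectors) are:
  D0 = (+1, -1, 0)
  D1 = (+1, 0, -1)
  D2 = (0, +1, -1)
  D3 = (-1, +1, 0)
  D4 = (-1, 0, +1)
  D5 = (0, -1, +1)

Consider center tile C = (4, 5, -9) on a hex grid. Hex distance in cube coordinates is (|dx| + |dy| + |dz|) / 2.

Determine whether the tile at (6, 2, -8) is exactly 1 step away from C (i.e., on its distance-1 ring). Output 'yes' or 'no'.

Answer: no

Derivation:
|px - cx| = |6 - 4| = 2
|py - cy| = |2 - 5| = 3
|pz - cz| = |-8 - (-9)| = 1
distance = (2+3+1)/2 = 6/2 = 3
radius = 1; distance != radius -> no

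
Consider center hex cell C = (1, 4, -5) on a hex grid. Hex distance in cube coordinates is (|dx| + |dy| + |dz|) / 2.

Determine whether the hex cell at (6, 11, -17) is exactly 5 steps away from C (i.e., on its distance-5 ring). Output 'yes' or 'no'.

Answer: no

Derivation:
|px - cx| = |6 - 1| = 5
|py - cy| = |11 - 4| = 7
|pz - cz| = |-17 - (-5)| = 12
distance = (5+7+12)/2 = 24/2 = 12
radius = 5; distance != radius -> no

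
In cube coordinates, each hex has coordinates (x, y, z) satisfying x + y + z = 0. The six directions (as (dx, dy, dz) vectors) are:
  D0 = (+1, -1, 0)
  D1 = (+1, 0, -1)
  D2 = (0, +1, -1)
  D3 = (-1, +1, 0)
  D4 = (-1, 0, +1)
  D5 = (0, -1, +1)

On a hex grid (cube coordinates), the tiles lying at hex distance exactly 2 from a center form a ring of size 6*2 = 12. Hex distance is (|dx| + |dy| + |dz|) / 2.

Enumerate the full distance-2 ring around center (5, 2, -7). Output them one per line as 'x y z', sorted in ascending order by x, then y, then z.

Walk ring at distance 2 from (5, 2, -7):
Start at center + D4*2 = (3, 2, -5)
  hex 0: (3, 2, -5)
  hex 1: (4, 1, -5)
  hex 2: (5, 0, -5)
  hex 3: (6, 0, -6)
  hex 4: (7, 0, -7)
  hex 5: (7, 1, -8)
  hex 6: (7, 2, -9)
  hex 7: (6, 3, -9)
  hex 8: (5, 4, -9)
  hex 9: (4, 4, -8)
  hex 10: (3, 4, -7)
  hex 11: (3, 3, -6)
Sorted: 12 hexes.

Answer: 3 2 -5
3 3 -6
3 4 -7
4 1 -5
4 4 -8
5 0 -5
5 4 -9
6 0 -6
6 3 -9
7 0 -7
7 1 -8
7 2 -9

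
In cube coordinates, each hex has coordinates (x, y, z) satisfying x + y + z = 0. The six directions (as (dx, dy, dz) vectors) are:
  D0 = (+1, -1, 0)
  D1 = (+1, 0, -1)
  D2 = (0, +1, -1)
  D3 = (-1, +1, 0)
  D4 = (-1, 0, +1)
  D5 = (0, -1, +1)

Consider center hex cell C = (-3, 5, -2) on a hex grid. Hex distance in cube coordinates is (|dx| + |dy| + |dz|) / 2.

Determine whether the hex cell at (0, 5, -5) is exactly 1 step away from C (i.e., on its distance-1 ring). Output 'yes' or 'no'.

|px - cx| = |0 - (-3)| = 3
|py - cy| = |5 - 5| = 0
|pz - cz| = |-5 - (-2)| = 3
distance = (3+0+3)/2 = 6/2 = 3
radius = 1; distance != radius -> no

Answer: no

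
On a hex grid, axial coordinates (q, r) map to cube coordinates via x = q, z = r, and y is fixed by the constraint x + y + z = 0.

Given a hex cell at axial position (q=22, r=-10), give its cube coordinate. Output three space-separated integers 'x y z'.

Answer: 22 -12 -10

Derivation:
x = q = 22
z = r = -10
y = -x - z = -(22) - (-10) = -12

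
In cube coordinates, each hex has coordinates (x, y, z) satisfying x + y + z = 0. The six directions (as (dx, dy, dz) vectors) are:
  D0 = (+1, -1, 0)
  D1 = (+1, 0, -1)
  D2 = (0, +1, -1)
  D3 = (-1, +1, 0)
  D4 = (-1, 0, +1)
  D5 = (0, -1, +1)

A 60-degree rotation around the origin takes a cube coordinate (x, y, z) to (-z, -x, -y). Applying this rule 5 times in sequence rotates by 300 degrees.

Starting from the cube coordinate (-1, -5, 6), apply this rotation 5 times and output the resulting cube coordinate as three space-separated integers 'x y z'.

Start: (-1, -5, 6)
Step 1: (-1, -5, 6) -> (-(6), -(-1), -(-5)) = (-6, 1, 5)
Step 2: (-6, 1, 5) -> (-(5), -(-6), -(1)) = (-5, 6, -1)
Step 3: (-5, 6, -1) -> (-(-1), -(-5), -(6)) = (1, 5, -6)
Step 4: (1, 5, -6) -> (-(-6), -(1), -(5)) = (6, -1, -5)
Step 5: (6, -1, -5) -> (-(-5), -(6), -(-1)) = (5, -6, 1)

Answer: 5 -6 1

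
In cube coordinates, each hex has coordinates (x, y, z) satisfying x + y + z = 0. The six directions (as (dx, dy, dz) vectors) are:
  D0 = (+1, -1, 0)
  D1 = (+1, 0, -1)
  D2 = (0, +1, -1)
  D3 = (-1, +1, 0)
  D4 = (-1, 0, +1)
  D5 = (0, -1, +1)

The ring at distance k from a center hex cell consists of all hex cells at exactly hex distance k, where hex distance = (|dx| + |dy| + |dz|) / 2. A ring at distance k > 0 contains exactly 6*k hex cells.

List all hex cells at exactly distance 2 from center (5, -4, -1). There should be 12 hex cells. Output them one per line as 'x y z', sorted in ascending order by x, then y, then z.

Answer: 3 -4 1
3 -3 0
3 -2 -1
4 -5 1
4 -2 -2
5 -6 1
5 -2 -3
6 -6 0
6 -3 -3
7 -6 -1
7 -5 -2
7 -4 -3

Derivation:
Walk ring at distance 2 from (5, -4, -1):
Start at center + D4*2 = (3, -4, 1)
  hex 0: (3, -4, 1)
  hex 1: (4, -5, 1)
  hex 2: (5, -6, 1)
  hex 3: (6, -6, 0)
  hex 4: (7, -6, -1)
  hex 5: (7, -5, -2)
  hex 6: (7, -4, -3)
  hex 7: (6, -3, -3)
  hex 8: (5, -2, -3)
  hex 9: (4, -2, -2)
  hex 10: (3, -2, -1)
  hex 11: (3, -3, 0)
Sorted: 12 hexes.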